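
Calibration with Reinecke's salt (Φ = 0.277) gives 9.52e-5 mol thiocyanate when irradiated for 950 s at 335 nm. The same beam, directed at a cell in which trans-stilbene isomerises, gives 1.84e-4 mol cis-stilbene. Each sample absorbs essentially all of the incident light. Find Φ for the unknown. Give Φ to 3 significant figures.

Φ = 0.535

Photons absorbed by the actinometer: 9.52e-5 / 0.277 = 3.437e-4 mol.
Φ(unknown) = 1.84e-4 / 3.437e-4 = 0.535.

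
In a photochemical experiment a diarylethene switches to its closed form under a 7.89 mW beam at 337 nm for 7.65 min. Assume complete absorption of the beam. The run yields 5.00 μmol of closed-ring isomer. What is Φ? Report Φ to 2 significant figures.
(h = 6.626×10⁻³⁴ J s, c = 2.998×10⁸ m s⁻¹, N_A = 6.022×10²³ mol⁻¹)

Product: 5.00 μmol = 5.00×10⁻⁶ mol.
Photon energy at 337 nm: hc/λ = (6.626×10⁻³⁴)(2.998×10⁸)/(337×10⁻⁹) = 5.895×10⁻¹⁹ J.
Energy delivered: (7.89 mW)(459 s) = 3.622 J.
Photons incident: 3.622 / 5.895×10⁻¹⁹ = 6.144×10¹⁸, i.e. 6.144×10¹⁸/6.022×10²³ = 1.020×10⁻⁵ mol.
Φ = 5.00×10⁻⁶ mol / 1.020×10⁻⁵ mol photons = 0.49.

Φ = 0.49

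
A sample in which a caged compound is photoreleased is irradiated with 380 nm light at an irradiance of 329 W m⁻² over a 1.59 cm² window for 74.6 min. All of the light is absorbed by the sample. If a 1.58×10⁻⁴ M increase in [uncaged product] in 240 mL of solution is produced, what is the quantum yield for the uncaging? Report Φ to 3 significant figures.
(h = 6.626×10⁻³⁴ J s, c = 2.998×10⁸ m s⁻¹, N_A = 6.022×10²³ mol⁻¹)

Product: (1.58×10⁻⁴ M)(0.24 L) = 3.792×10⁻⁵ mol.
Photon energy at 380 nm: hc/λ = (6.626×10⁻³⁴)(2.998×10⁸)/(380×10⁻⁹) = 5.228×10⁻¹⁹ J.
Energy delivered: (329 W m⁻²)(1.59×10⁻⁴ m²)(4476 s) = 234.1 J.
Photons incident: 234.1 / 5.228×10⁻¹⁹ = 4.478×10²⁰, i.e. 4.478×10²⁰/6.022×10²³ = 7.436×10⁻⁴ mol.
Φ = 3.792×10⁻⁵ mol / 7.436×10⁻⁴ mol photons = 0.0510.

Φ = 0.0510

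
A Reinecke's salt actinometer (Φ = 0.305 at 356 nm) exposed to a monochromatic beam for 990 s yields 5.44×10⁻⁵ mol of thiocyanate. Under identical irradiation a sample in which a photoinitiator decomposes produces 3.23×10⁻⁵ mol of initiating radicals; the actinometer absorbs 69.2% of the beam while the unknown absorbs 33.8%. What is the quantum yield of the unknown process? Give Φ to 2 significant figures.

Photons absorbed by the actinometer: 5.44×10⁻⁵ / 0.305 = 1.784×10⁻⁴ mol.
Incident flux: 1.784×10⁻⁴ / 0.692 = 2.578×10⁻⁴ einstein.
Absorbed by unknown: 0.338 × 2.578×10⁻⁴ = 8.714×10⁻⁵ mol.
Φ(unknown) = 3.23×10⁻⁵ / 8.714×10⁻⁵ = 0.37.

Φ = 0.37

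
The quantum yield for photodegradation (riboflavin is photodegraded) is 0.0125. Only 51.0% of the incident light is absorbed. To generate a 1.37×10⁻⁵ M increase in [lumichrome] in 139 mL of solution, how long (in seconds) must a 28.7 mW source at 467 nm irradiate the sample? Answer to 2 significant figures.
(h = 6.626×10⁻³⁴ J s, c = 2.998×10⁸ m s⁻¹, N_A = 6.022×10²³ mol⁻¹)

t ≈ 2700 s

Product: (1.37×10⁻⁵ M)(0.139 L) = 1.904×10⁻⁶ mol.
Photons that must be absorbed: 1.904×10⁻⁶ / 0.0125 = 1.523×10⁻⁴ mol.
Incident photons needed: 1.523×10⁻⁴ / 0.510 = 2.986×10⁻⁴ mol.
Photon energy: hc/λ = 4.254×10⁻¹⁹ J; per mole, 2.562×10⁵ J mol⁻¹.
Energy required: 2.986×10⁻⁴ × 2.562×10⁵ = 76.50 J.
Time: 76.50 J / 0.0287 W = 2700 s.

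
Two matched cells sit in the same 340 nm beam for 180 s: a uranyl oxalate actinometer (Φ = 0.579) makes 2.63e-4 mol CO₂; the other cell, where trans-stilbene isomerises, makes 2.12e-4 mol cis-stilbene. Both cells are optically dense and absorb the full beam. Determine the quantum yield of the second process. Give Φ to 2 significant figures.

Photons absorbed by the actinometer: 2.63e-4 / 0.579 = 4.542e-4 mol.
Φ(unknown) = 2.12e-4 / 4.542e-4 = 0.47.

Φ = 0.47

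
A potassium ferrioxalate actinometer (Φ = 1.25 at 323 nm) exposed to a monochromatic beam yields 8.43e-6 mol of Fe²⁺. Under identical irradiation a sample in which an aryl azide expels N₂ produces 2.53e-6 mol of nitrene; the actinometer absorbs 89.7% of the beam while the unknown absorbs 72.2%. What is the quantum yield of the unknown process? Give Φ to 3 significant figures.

Photons absorbed by the actinometer: 8.43e-6 / 1.25 = 6.744e-6 mol.
Incident flux: 6.744e-6 / 0.897 = 7.518e-6 einstein.
Absorbed by unknown: 0.722 × 7.518e-6 = 5.428e-6 mol.
Φ(unknown) = 2.53e-6 / 5.428e-6 = 0.466.

Φ = 0.466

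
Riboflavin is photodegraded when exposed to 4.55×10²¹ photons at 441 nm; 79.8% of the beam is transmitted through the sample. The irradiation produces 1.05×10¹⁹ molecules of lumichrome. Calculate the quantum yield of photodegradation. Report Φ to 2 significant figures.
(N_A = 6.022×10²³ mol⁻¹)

Φ = 0.011

Product: 1.05×10¹⁹ / 6.022×10²³ = 1.744×10⁻⁵ mol.
Moles of photons: 4.55×10²¹ / 6.022×10²³ = 0.007556 mol.
Fraction absorbed: 1 − 79.8/100 = 0.2020.
Photons absorbed: 0.2020 × 0.007556 = 0.001526 mol.
Φ = 1.744×10⁻⁵ mol / 0.001526 mol photons = 0.011.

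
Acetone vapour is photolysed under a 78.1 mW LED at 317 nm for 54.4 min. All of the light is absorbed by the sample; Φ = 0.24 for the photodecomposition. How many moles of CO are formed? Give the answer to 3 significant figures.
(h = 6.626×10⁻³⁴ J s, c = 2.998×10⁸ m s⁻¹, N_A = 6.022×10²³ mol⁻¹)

1.62×10⁻⁴ mol

Photon energy at 317 nm: hc/λ = (6.626×10⁻³⁴)(2.998×10⁸)/(317×10⁻⁹) = 6.266×10⁻¹⁹ J.
Energy delivered: (78.1 mW)(3264 s) = 254.9 J.
Photons incident: 254.9 / 6.266×10⁻¹⁹ = 4.068×10²⁰, i.e. 4.068×10²⁰/6.022×10²³ = 6.755×10⁻⁴ mol.
Product: Φ × n_abs = 0.24 × 6.755×10⁻⁴ = 1.621×10⁻⁴ mol.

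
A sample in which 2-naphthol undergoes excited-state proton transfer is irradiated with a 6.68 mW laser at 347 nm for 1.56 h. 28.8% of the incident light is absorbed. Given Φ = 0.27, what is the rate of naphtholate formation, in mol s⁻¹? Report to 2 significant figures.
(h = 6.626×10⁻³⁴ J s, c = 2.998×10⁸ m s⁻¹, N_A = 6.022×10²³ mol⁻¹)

1.5×10⁻⁹ mol s⁻¹

Photon energy at 347 nm: hc/λ = (6.626×10⁻³⁴)(2.998×10⁸)/(347×10⁻⁹) = 5.725×10⁻¹⁹ J.
Energy delivered: (6.68 mW)(5616 s) = 37.51 J.
Photons incident: 37.51 / 5.725×10⁻¹⁹ = 6.552×10¹⁹, i.e. 6.552×10¹⁹/6.022×10²³ = 1.088×10⁻⁴ mol.
Photons absorbed: 0.288 × 1.088×10⁻⁴ = 3.133×10⁻⁵ mol.
Product formed: 0.27 × 3.133×10⁻⁵ = 8.459×10⁻⁶ mol.
Rate: 8.459×10⁻⁶ / 5616 s = 1.5×10⁻⁹ mol s⁻¹.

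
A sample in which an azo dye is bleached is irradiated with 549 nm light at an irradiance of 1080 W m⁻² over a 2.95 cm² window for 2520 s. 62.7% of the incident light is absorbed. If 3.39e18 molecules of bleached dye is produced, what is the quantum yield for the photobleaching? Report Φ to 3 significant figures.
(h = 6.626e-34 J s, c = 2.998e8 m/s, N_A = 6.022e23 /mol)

Φ = 0.00244

Product: 3.39e18 / 6.022e23 = 5.629e-6 mol.
Photon energy at 549 nm: hc/λ = (6.626e-34)(2.998e8)/(549e-9) = 3.618e-19 J.
Energy delivered: (1080 W m⁻²)(2.95e-4 m²)(2520 s) = 802.9 J.
Photons incident: 802.9 / 3.618e-19 = 2.219e21, i.e. 2.219e21/6.022e23 = 0.003685 mol.
Photons absorbed: 0.627 × 0.003685 = 0.002310 mol.
Φ = 5.629e-6 mol / 0.002310 mol photons = 0.00244.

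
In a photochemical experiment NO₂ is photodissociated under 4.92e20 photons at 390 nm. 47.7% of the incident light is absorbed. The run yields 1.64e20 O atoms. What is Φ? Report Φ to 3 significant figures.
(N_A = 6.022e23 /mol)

Φ = 0.699

Product: 1.64e20 / 6.022e23 = 2.723e-4 mol.
Moles of photons: 4.92e20 / 6.022e23 = 8.170e-4 mol.
Photons absorbed: 0.477 × 8.170e-4 = 3.897e-4 mol.
Φ = 2.723e-4 mol / 3.897e-4 mol photons = 0.699.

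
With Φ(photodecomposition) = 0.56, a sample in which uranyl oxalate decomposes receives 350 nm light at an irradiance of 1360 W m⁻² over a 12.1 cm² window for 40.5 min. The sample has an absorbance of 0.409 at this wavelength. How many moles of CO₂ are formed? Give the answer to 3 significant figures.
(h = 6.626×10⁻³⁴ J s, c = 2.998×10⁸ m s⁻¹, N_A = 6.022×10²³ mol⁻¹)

Photon energy at 350 nm: hc/λ = (6.626×10⁻³⁴)(2.998×10⁸)/(350×10⁻⁹) = 5.676×10⁻¹⁹ J.
Energy delivered: (1360 W m⁻²)(12.1×10⁻⁴ m²)(2430 s) = 3999 J.
Photons incident: 3999 / 5.676×10⁻¹⁹ = 7.045×10²¹, i.e. 7.045×10²¹/6.022×10²³ = 0.01170 mol.
Fraction absorbed: 1 − 10^(−0.409) = 0.6101.
Photons absorbed: 0.6101 × 0.01170 = 0.007138 mol.
Product: Φ × n_abs = 0.56 × 0.007138 = 0.003997 mol.

0.00400 mol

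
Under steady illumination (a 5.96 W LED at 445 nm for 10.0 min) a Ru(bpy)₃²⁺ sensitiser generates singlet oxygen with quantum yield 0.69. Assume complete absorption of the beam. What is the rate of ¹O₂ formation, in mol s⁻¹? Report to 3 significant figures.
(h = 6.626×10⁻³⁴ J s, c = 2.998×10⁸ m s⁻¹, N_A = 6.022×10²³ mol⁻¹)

Photon energy at 445 nm: hc/λ = (6.626×10⁻³⁴)(2.998×10⁸)/(445×10⁻⁹) = 4.464×10⁻¹⁹ J.
Energy delivered: (5.96 W)(600 s) = 3576 J.
Photons incident: 3576 / 4.464×10⁻¹⁹ = 8.011×10²¹, i.e. 8.011×10²¹/6.022×10²³ = 0.01330 mol.
Product formed: 0.69 × 0.01330 = 0.009177 mol.
Rate: 0.009177 / 600 s = 1.53×10⁻⁵ mol s⁻¹.

1.53×10⁻⁵ mol s⁻¹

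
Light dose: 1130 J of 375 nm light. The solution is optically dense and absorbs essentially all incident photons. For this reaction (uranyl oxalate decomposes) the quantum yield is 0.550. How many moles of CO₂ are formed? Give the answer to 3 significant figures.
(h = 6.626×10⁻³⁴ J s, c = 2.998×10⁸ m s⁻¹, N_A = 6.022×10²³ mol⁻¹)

0.00195 mol

Photon energy at 375 nm: hc/λ = (6.626×10⁻³⁴)(2.998×10⁸)/(375×10⁻⁹) = 5.297×10⁻¹⁹ J.
Photons incident: 1130 / 5.297×10⁻¹⁹ = 2.133×10²¹, i.e. 2.133×10²¹/6.022×10²³ = 0.003542 mol.
Product: Φ × n_abs = 0.550 × 0.003542 = 0.001948 mol.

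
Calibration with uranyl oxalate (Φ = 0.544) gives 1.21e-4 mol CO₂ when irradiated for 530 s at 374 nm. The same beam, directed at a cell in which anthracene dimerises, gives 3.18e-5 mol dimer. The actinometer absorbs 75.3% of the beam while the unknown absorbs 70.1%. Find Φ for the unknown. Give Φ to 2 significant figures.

Φ = 0.15

Photons absorbed by the actinometer: 1.21e-4 / 0.544 = 2.224e-4 mol.
Incident flux: 2.224e-4 / 0.753 = 2.954e-4 einstein.
Absorbed by unknown: 0.701 × 2.954e-4 = 2.071e-4 mol.
Φ(unknown) = 3.18e-5 / 2.071e-4 = 0.15.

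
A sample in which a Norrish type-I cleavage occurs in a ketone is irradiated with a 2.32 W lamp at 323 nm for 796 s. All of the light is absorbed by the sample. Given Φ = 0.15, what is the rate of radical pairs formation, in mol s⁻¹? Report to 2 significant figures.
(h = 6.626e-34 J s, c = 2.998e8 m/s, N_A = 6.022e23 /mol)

Photon energy at 323 nm: hc/λ = (6.626e-34)(2.998e8)/(323e-9) = 6.150e-19 J.
Energy delivered: (2.32 W)(796 s) = 1847 J.
Photons incident: 1847 / 6.150e-19 = 3.003e21, i.e. 3.003e21/6.022e23 = 0.004987 mol.
Product formed: 0.15 × 0.004987 = 7.481e-4 mol.
Rate: 7.481e-4 / 796 s = 9.4e-7 mol s⁻¹.

9.4e-7 mol s⁻¹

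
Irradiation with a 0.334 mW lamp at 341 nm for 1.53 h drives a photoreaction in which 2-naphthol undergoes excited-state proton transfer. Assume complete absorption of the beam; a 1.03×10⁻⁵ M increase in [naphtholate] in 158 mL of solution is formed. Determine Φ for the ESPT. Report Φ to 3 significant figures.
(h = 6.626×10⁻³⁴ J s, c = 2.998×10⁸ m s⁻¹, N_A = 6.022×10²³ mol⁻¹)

Φ = 0.310

Product: (1.03×10⁻⁵ M)(0.158 L) = 1.627×10⁻⁶ mol.
Photon energy at 341 nm: hc/λ = (6.626×10⁻³⁴)(2.998×10⁸)/(341×10⁻⁹) = 5.825×10⁻¹⁹ J.
Energy delivered: (0.334 mW)(5508 s) = 1.840 J.
Photons incident: 1.840 / 5.825×10⁻¹⁹ = 3.159×10¹⁸, i.e. 3.159×10¹⁸/6.022×10²³ = 5.246×10⁻⁶ mol.
Φ = 1.627×10⁻⁶ mol / 5.246×10⁻⁶ mol photons = 0.310.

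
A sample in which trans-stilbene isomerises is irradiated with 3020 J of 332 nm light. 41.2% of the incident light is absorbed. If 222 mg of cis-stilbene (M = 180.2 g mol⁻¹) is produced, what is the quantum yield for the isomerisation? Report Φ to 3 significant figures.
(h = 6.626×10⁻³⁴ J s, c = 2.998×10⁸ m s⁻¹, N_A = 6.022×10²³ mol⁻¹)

Φ = 0.357

Product: 222 mg / 180.2 g mol⁻¹ = 0.001232 mol.
Photon energy at 332 nm: hc/λ = (6.626×10⁻³⁴)(2.998×10⁸)/(332×10⁻⁹) = 5.983×10⁻¹⁹ J.
Photons incident: 3020 / 5.983×10⁻¹⁹ = 5.048×10²¹, i.e. 5.048×10²¹/6.022×10²³ = 0.008383 mol.
Photons absorbed: 0.412 × 0.008383 = 0.003454 mol.
Φ = 0.001232 mol / 0.003454 mol photons = 0.357.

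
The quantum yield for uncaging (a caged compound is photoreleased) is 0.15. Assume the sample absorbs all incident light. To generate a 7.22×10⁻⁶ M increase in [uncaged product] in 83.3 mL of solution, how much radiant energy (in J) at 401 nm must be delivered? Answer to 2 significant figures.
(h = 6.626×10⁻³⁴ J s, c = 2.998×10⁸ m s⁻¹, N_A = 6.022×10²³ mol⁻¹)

1.2 J

Product: (7.22×10⁻⁶ M)(0.0833 L) = 6.014×10⁻⁷ mol.
Photons that must be absorbed: 6.014×10⁻⁷ / 0.15 = 4.009×10⁻⁶ mol.
Photon energy: hc/λ = 4.954×10⁻¹⁹ J; per mole, 2.983×10⁵ J mol⁻¹.
Energy required: 4.009×10⁻⁶ × 2.983×10⁵ = 1.2 J.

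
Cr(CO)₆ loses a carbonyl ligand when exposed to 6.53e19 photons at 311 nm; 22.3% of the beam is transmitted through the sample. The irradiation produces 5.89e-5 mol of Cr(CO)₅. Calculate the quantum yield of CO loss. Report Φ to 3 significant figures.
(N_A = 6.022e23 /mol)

Moles of photons: 6.53e19 / 6.022e23 = 1.084e-4 mol.
Fraction absorbed: 1 − 22.3/100 = 0.7770.
Photons absorbed: 0.7770 × 1.084e-4 = 8.423e-5 mol.
Φ = 5.89e-5 mol / 8.423e-5 mol photons = 0.699.

Φ = 0.699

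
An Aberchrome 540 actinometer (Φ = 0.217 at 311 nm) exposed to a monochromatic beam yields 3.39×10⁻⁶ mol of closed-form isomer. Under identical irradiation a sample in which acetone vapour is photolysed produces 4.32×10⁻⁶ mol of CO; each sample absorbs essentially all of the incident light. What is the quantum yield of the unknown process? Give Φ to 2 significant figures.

Φ = 0.28

Photons absorbed by the actinometer: 3.39×10⁻⁶ / 0.217 = 1.562×10⁻⁵ mol.
Φ(unknown) = 4.32×10⁻⁶ / 1.562×10⁻⁵ = 0.28.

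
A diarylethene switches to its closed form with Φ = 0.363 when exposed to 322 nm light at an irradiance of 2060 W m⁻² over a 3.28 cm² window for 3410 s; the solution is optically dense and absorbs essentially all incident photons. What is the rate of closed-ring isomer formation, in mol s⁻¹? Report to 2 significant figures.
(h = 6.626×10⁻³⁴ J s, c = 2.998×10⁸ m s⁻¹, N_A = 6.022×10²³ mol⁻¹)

6.6×10⁻⁷ mol s⁻¹

Photon energy at 322 nm: hc/λ = (6.626×10⁻³⁴)(2.998×10⁸)/(322×10⁻⁹) = 6.169×10⁻¹⁹ J.
Energy delivered: (2060 W m⁻²)(3.28×10⁻⁴ m²)(3410 s) = 2304 J.
Photons incident: 2304 / 6.169×10⁻¹⁹ = 3.735×10²¹, i.e. 3.735×10²¹/6.022×10²³ = 0.006202 mol.
Product formed: 0.363 × 0.006202 = 0.002251 mol.
Rate: 0.002251 / 3410 s = 6.6×10⁻⁷ mol s⁻¹.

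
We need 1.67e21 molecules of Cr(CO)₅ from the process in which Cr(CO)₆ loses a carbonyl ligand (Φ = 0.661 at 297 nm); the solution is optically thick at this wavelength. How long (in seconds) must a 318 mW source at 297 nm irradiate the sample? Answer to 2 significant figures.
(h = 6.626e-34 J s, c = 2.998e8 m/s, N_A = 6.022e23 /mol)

t ≈ 5300 s

Product: 1.67e21 / 6.022e23 = 0.002773 mol.
Photons that must be absorbed: 0.002773 / 0.661 = 0.004195 mol.
Photon energy: hc/λ = 6.688e-19 J; per mole, 4.028e5 J mol⁻¹.
Energy required: 0.004195 × 4.028e5 = 1690 J.
Time: 1690 J / 0.318 W = 5300 s.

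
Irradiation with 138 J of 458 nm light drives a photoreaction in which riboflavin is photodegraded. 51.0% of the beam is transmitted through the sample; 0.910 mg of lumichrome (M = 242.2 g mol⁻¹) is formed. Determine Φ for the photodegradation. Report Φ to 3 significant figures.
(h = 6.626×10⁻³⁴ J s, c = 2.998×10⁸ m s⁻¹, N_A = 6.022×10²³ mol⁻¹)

Product: 0.910 mg / 242.2 g mol⁻¹ = 3.757×10⁻⁶ mol.
Photon energy at 458 nm: hc/λ = (6.626×10⁻³⁴)(2.998×10⁸)/(458×10⁻⁹) = 4.337×10⁻¹⁹ J.
Photons incident: 138 / 4.337×10⁻¹⁹ = 3.182×10²⁰, i.e. 3.182×10²⁰/6.022×10²³ = 5.284×10⁻⁴ mol.
Fraction absorbed: 1 − 51.0/100 = 0.4900.
Photons absorbed: 0.4900 × 5.284×10⁻⁴ = 2.589×10⁻⁴ mol.
Φ = 3.757×10⁻⁶ mol / 2.589×10⁻⁴ mol photons = 0.0145.

Φ = 0.0145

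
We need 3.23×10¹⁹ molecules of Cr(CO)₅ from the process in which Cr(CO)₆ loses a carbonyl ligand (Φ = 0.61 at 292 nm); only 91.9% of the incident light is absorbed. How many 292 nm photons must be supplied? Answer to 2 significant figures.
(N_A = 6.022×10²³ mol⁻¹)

5.8×10¹⁹ photons

Product: 3.23×10¹⁹ / 6.022×10²³ = 5.364×10⁻⁵ mol.
Photons that must be absorbed: 5.364×10⁻⁵ / 0.61 = 8.793×10⁻⁵ mol.
Incident photons needed: 8.793×10⁻⁵ / 0.919 = 9.568×10⁻⁵ mol.
Photon count: 9.568×10⁻⁵ × 6.022×10²³ = 5.8×10¹⁹.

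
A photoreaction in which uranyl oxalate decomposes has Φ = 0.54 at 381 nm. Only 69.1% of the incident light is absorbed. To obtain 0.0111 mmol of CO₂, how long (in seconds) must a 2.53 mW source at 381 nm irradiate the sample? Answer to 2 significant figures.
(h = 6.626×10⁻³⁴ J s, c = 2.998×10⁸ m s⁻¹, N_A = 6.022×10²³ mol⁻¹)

t ≈ 3700 s

Product: 0.0111 mmol = 1.11×10⁻⁵ mol.
Photons that must be absorbed: 1.11×10⁻⁵ / 0.54 = 2.056×10⁻⁵ mol.
Incident photons needed: 2.056×10⁻⁵ / 0.691 = 2.975×10⁻⁵ mol.
Photon energy: hc/λ = 5.214×10⁻¹⁹ J; per mole, 3.140×10⁵ J mol⁻¹.
Energy required: 2.975×10⁻⁵ × 3.140×10⁵ = 9.342 J.
Time: 9.342 J / 0.00253 W = 3700 s.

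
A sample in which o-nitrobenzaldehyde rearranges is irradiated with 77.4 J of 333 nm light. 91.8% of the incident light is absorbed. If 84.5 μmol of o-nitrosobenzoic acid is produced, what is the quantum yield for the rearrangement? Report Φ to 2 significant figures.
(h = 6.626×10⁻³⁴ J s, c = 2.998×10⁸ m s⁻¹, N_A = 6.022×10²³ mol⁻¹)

Product: 84.5 μmol = 8.45×10⁻⁵ mol.
Photon energy at 333 nm: hc/λ = (6.626×10⁻³⁴)(2.998×10⁸)/(333×10⁻⁹) = 5.965×10⁻¹⁹ J.
Photons incident: 77.4 / 5.965×10⁻¹⁹ = 1.298×10²⁰, i.e. 1.298×10²⁰/6.022×10²³ = 2.155×10⁻⁴ mol.
Photons absorbed: 0.918 × 2.155×10⁻⁴ = 1.978×10⁻⁴ mol.
Φ = 8.45×10⁻⁵ mol / 1.978×10⁻⁴ mol photons = 0.43.

Φ = 0.43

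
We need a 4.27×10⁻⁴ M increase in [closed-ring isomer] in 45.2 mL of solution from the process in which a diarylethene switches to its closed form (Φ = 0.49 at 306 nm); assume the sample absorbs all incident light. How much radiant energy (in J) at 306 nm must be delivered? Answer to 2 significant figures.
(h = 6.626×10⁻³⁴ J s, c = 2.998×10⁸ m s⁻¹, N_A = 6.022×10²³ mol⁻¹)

15 J

Product: (4.27×10⁻⁴ M)(0.0452 L) = 1.930×10⁻⁵ mol.
Photons that must be absorbed: 1.930×10⁻⁵ / 0.49 = 3.939×10⁻⁵ mol.
Photon energy: hc/λ = 6.492×10⁻¹⁹ J; per mole, 3.909×10⁵ J mol⁻¹.
Energy required: 3.939×10⁻⁵ × 3.909×10⁵ = 15 J.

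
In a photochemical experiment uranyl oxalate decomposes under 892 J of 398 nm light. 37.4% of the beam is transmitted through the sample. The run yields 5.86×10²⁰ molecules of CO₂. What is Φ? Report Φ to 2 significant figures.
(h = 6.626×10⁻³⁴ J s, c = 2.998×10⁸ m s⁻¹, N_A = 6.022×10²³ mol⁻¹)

Product: 5.86×10²⁰ / 6.022×10²³ = 9.731×10⁻⁴ mol.
Photon energy at 398 nm: hc/λ = (6.626×10⁻³⁴)(2.998×10⁸)/(398×10⁻⁹) = 4.991×10⁻¹⁹ J.
Photons incident: 892 / 4.991×10⁻¹⁹ = 1.787×10²¹, i.e. 1.787×10²¹/6.022×10²³ = 0.002967 mol.
Fraction absorbed: 1 − 37.4/100 = 0.6260.
Photons absorbed: 0.6260 × 0.002967 = 0.001857 mol.
Φ = 9.731×10⁻⁴ mol / 0.001857 mol photons = 0.52.

Φ = 0.52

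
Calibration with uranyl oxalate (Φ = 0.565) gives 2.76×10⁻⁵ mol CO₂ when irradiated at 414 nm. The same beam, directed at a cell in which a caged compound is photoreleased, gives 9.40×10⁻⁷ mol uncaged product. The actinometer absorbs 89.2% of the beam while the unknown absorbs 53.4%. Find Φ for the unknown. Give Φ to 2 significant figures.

Φ = 0.032

Photons absorbed by the actinometer: 2.76×10⁻⁵ / 0.565 = 4.885×10⁻⁵ mol.
Incident flux: 4.885×10⁻⁵ / 0.892 = 5.476×10⁻⁵ einstein.
Absorbed by unknown: 0.534 × 5.476×10⁻⁵ = 2.924×10⁻⁵ mol.
Φ(unknown) = 9.40×10⁻⁷ / 2.924×10⁻⁵ = 0.032.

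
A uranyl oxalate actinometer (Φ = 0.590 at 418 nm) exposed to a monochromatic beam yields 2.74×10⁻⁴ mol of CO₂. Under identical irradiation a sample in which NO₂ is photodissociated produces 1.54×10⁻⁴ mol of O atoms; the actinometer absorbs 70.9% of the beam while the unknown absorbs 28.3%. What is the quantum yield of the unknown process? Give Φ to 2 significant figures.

Φ = 0.83

Photons absorbed by the actinometer: 2.74×10⁻⁴ / 0.590 = 4.644×10⁻⁴ mol.
Incident flux: 4.644×10⁻⁴ / 0.709 = 6.550×10⁻⁴ einstein.
Absorbed by unknown: 0.283 × 6.550×10⁻⁴ = 1.854×10⁻⁴ mol.
Φ(unknown) = 1.54×10⁻⁴ / 1.854×10⁻⁴ = 0.83.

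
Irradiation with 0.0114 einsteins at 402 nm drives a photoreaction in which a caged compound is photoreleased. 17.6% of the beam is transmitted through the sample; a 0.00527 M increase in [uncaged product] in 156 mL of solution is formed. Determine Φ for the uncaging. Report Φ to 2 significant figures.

Φ = 0.088

Product: (0.00527 M)(0.156 L) = 8.221×10⁻⁴ mol.
Fraction absorbed: 1 − 17.6/100 = 0.8240.
Photons absorbed: 0.8240 × 0.0114 = 0.009394 mol.
Φ = 8.221×10⁻⁴ mol / 0.009394 mol photons = 0.088.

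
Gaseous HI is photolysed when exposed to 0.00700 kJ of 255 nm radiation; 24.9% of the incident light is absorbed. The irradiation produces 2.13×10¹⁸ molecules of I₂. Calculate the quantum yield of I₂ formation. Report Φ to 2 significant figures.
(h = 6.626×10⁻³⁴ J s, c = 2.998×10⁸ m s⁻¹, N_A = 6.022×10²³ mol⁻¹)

Φ = 0.95

Product: 2.13×10¹⁸ / 6.022×10²³ = 3.537×10⁻⁶ mol.
Photon energy at 255 nm: hc/λ = (6.626×10⁻³⁴)(2.998×10⁸)/(255×10⁻⁹) = 7.790×10⁻¹⁹ J.
Incident energy: 0.00700 kJ = 7.00 J.
Photons incident: 7.00 / 7.790×10⁻¹⁹ = 8.986×10¹⁸, i.e. 8.986×10¹⁸/6.022×10²³ = 1.492×10⁻⁵ mol.
Photons absorbed: 0.249 × 1.492×10⁻⁵ = 3.715×10⁻⁶ mol.
Φ = 3.537×10⁻⁶ mol / 3.715×10⁻⁶ mol photons = 0.95.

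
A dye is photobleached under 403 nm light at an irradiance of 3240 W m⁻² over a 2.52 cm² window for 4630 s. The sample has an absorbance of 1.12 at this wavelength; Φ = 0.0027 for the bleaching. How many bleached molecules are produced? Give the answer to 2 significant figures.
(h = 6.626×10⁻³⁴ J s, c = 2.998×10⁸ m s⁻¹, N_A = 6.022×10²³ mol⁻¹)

Photon energy at 403 nm: hc/λ = (6.626×10⁻³⁴)(2.998×10⁸)/(403×10⁻⁹) = 4.929×10⁻¹⁹ J.
Energy delivered: (3240 W m⁻²)(2.52×10⁻⁴ m²)(4630 s) = 3780 J.
Photons incident: 3780 / 4.929×10⁻¹⁹ = 7.669×10²¹, i.e. 7.669×10²¹/6.022×10²³ = 0.01273 mol.
Fraction absorbed: 1 − 10^(−1.12) = 0.9241.
Photons absorbed: 0.9241 × 0.01273 = 0.01176 mol.
Product: Φ × n_abs = 0.0027 × 0.01176 = 3.175×10⁻⁵ mol.
As a count: 3.175×10⁻⁵ × 6.022×10²³ = 1.9×10¹⁹.

1.9×10¹⁹ bleached molecules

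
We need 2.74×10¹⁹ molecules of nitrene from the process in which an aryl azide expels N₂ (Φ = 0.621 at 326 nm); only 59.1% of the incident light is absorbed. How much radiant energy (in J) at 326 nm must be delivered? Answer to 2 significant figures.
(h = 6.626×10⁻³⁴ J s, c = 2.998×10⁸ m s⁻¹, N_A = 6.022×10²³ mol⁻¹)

Product: 2.74×10¹⁹ / 6.022×10²³ = 4.550×10⁻⁵ mol.
Photons that must be absorbed: 4.550×10⁻⁵ / 0.621 = 7.327×10⁻⁵ mol.
Incident photons needed: 7.327×10⁻⁵ / 0.591 = 1.240×10⁻⁴ mol.
Photon energy: hc/λ = 6.093×10⁻¹⁹ J; per mole, 3.669×10⁵ J mol⁻¹.
Energy required: 1.240×10⁻⁴ × 3.669×10⁵ = 45 J.

45 J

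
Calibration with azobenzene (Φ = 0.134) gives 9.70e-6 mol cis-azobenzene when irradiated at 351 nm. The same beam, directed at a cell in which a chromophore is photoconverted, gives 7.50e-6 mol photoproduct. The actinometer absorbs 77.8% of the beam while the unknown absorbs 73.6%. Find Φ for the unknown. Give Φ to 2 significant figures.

Photons absorbed by the actinometer: 9.70e-6 / 0.134 = 7.239e-5 mol.
Incident flux: 7.239e-5 / 0.778 = 9.305e-5 einstein.
Absorbed by unknown: 0.736 × 9.305e-5 = 6.848e-5 mol.
Φ(unknown) = 7.50e-6 / 6.848e-5 = 0.11.

Φ = 0.11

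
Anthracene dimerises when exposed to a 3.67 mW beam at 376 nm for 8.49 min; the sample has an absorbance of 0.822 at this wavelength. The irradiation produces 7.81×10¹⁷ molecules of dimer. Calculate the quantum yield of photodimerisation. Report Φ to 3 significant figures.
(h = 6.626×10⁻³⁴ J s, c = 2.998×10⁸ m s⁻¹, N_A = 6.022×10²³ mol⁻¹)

Φ = 0.260

Product: 7.81×10¹⁷ / 6.022×10²³ = 1.297×10⁻⁶ mol.
Photon energy at 376 nm: hc/λ = (6.626×10⁻³⁴)(2.998×10⁸)/(376×10⁻⁹) = 5.283×10⁻¹⁹ J.
Energy delivered: (3.67 mW)(509.4 s) = 1.869 J.
Photons incident: 1.869 / 5.283×10⁻¹⁹ = 3.538×10¹⁸, i.e. 3.538×10¹⁸/6.022×10²³ = 5.875×10⁻⁶ mol.
Fraction absorbed: 1 − 10^(−0.822) = 0.8493.
Photons absorbed: 0.8493 × 5.875×10⁻⁶ = 4.990×10⁻⁶ mol.
Φ = 1.297×10⁻⁶ mol / 4.990×10⁻⁶ mol photons = 0.260.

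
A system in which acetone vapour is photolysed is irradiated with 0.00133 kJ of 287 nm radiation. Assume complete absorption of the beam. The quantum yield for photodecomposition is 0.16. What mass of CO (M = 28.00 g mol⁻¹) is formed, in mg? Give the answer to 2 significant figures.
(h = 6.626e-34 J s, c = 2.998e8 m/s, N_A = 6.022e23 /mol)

Photon energy at 287 nm: hc/λ = (6.626e-34)(2.998e8)/(287e-9) = 6.922e-19 J.
Incident energy: 0.00133 kJ = 1.33 J.
Photons incident: 1.33 / 6.922e-19 = 1.921e18, i.e. 1.921e18/6.022e23 = 3.190e-6 mol.
Product: Φ × n_abs = 0.16 × 3.190e-6 = 5.104e-7 mol.
Mass: 5.104e-7 × 28.00 = 1.429e-5 g = 0.014 mg.

0.014 mg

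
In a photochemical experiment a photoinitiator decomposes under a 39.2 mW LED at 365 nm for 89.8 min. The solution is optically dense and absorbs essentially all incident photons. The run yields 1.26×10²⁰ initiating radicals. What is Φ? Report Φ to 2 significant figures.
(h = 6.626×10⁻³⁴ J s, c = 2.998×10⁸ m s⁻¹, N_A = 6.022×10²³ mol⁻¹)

Product: 1.26×10²⁰ / 6.022×10²³ = 2.092×10⁻⁴ mol.
Photon energy at 365 nm: hc/λ = (6.626×10⁻³⁴)(2.998×10⁸)/(365×10⁻⁹) = 5.442×10⁻¹⁹ J.
Energy delivered: (39.2 mW)(5388 s) = 211.2 J.
Photons incident: 211.2 / 5.442×10⁻¹⁹ = 3.881×10²⁰, i.e. 3.881×10²⁰/6.022×10²³ = 6.445×10⁻⁴ mol.
Φ = 2.092×10⁻⁴ mol / 6.445×10⁻⁴ mol photons = 0.32.

Φ = 0.32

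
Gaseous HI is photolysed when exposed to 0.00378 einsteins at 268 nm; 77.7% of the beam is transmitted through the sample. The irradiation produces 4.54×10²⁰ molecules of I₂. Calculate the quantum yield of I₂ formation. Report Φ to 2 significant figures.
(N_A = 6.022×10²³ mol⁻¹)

Product: 4.54×10²⁰ / 6.022×10²³ = 7.539×10⁻⁴ mol.
Fraction absorbed: 1 − 77.7/100 = 0.2230.
Photons absorbed: 0.2230 × 0.00378 = 8.429×10⁻⁴ mol.
Φ = 7.539×10⁻⁴ mol / 8.429×10⁻⁴ mol photons = 0.89.

Φ = 0.89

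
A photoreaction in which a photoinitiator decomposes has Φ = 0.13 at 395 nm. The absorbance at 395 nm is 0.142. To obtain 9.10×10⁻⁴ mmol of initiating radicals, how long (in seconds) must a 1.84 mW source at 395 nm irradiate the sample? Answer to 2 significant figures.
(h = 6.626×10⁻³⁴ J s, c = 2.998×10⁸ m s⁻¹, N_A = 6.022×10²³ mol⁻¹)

t ≈ 4100 s

Product: 9.10×10⁻⁴ mmol = 9.10×10⁻⁷ mol.
Photons that must be absorbed: 9.10×10⁻⁷ / 0.13 = 7.000×10⁻⁶ mol.
Fraction absorbed: 1 − 10^(−0.142) = 0.2789.
Incident photons needed: 7.000×10⁻⁶ / 0.2789 = 2.510×10⁻⁵ mol.
Photon energy: hc/λ = 5.029×10⁻¹⁹ J; per mole, 3.028×10⁵ J mol⁻¹.
Energy required: 2.510×10⁻⁵ × 3.028×10⁵ = 7.600 J.
Time: 7.600 J / 0.00184 W = 4100 s.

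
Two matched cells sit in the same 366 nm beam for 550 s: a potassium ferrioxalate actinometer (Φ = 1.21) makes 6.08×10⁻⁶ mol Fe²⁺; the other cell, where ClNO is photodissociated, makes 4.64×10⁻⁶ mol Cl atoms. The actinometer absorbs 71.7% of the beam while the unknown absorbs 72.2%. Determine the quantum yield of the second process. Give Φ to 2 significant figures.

Photons absorbed by the actinometer: 6.08×10⁻⁶ / 1.21 = 5.025×10⁻⁶ mol.
Incident flux: 5.025×10⁻⁶ / 0.717 = 7.008×10⁻⁶ einstein.
Absorbed by unknown: 0.722 × 7.008×10⁻⁶ = 5.060×10⁻⁶ mol.
Φ(unknown) = 4.64×10⁻⁶ / 5.060×10⁻⁶ = 0.92.

Φ = 0.92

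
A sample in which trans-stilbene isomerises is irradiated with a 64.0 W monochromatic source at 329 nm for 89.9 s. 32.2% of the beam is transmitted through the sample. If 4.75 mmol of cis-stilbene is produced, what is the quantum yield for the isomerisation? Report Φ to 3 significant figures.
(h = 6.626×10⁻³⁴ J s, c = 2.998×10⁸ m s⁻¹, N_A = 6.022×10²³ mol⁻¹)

Product: 4.75 mmol = 0.00475 mol.
Photon energy at 329 nm: hc/λ = (6.626×10⁻³⁴)(2.998×10⁸)/(329×10⁻⁹) = 6.038×10⁻¹⁹ J.
Energy delivered: (64.0 W)(89.9 s) = 5754 J.
Photons incident: 5754 / 6.038×10⁻¹⁹ = 9.530×10²¹, i.e. 9.530×10²¹/6.022×10²³ = 0.01583 mol.
Fraction absorbed: 1 − 32.2/100 = 0.6780.
Photons absorbed: 0.6780 × 0.01583 = 0.01073 mol.
Φ = 0.00475 mol / 0.01073 mol photons = 0.443.

Φ = 0.443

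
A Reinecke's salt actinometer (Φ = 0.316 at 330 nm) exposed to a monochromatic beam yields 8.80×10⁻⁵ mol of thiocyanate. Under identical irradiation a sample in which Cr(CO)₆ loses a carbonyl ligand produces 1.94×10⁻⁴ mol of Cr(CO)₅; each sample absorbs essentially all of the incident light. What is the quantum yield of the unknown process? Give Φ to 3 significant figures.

Φ = 0.697

Photons absorbed by the actinometer: 8.80×10⁻⁵ / 0.316 = 2.785×10⁻⁴ mol.
Φ(unknown) = 1.94×10⁻⁴ / 2.785×10⁻⁴ = 0.697.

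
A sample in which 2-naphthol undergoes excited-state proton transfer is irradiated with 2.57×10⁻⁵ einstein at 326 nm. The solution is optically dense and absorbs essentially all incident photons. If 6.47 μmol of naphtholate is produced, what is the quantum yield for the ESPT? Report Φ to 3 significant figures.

Product: 6.47 μmol = 6.47×10⁻⁶ mol.
Φ = 6.47×10⁻⁶ mol / 2.57×10⁻⁵ mol photons = 0.252.

Φ = 0.252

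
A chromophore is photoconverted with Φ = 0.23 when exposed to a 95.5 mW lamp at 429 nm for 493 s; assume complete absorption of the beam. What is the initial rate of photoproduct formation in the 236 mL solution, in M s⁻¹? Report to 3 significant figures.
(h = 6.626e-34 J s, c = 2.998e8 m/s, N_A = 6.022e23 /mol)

Photon energy at 429 nm: hc/λ = (6.626e-34)(2.998e8)/(429e-9) = 4.630e-19 J.
Energy delivered: (95.5 mW)(493 s) = 47.08 J.
Photons incident: 47.08 / 4.630e-19 = 1.017e20, i.e. 1.017e20/6.022e23 = 1.689e-4 mol.
Product formed: 0.23 × 1.689e-4 = 3.885e-5 mol.
Rate: 3.885e-5 mol / (493 s × 0.236 L) = 3.34e-7 M s⁻¹.

3.34e-7 M s⁻¹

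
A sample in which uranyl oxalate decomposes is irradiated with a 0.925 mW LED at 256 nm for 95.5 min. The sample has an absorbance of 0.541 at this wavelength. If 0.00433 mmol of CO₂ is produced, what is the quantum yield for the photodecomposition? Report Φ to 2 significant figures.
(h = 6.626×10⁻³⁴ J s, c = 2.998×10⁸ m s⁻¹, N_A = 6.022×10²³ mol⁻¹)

Φ = 0.54

Product: 0.00433 mmol = 4.33×10⁻⁶ mol.
Photon energy at 256 nm: hc/λ = (6.626×10⁻³⁴)(2.998×10⁸)/(256×10⁻⁹) = 7.760×10⁻¹⁹ J.
Energy delivered: (0.925 mW)(5730 s) = 5.300 J.
Photons incident: 5.300 / 7.760×10⁻¹⁹ = 6.830×10¹⁸, i.e. 6.830×10¹⁸/6.022×10²³ = 1.134×10⁻⁵ mol.
Fraction absorbed: 1 − 10^(−0.541) = 0.7123.
Photons absorbed: 0.7123 × 1.134×10⁻⁵ = 8.077×10⁻⁶ mol.
Φ = 4.33×10⁻⁶ mol / 8.077×10⁻⁶ mol photons = 0.54.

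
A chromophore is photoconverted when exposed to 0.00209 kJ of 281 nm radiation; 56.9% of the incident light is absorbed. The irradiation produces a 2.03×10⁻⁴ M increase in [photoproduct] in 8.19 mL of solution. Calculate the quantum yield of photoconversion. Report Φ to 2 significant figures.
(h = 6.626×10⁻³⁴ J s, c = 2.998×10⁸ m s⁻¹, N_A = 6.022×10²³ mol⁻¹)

Φ = 0.60

Product: (2.03×10⁻⁴ M)(0.00819 L) = 1.663×10⁻⁶ mol.
Photon energy at 281 nm: hc/λ = (6.626×10⁻³⁴)(2.998×10⁸)/(281×10⁻⁹) = 7.069×10⁻¹⁹ J.
Incident energy: 0.00209 kJ = 2.09 J.
Photons incident: 2.09 / 7.069×10⁻¹⁹ = 2.957×10¹⁸, i.e. 2.957×10¹⁸/6.022×10²³ = 4.910×10⁻⁶ mol.
Photons absorbed: 0.569 × 4.910×10⁻⁶ = 2.794×10⁻⁶ mol.
Φ = 1.663×10⁻⁶ mol / 2.794×10⁻⁶ mol photons = 0.60.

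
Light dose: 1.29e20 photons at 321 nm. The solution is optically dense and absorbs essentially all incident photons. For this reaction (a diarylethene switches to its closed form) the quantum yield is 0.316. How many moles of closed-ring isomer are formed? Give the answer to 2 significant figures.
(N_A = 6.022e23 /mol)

6.8e-5 mol

Moles of photons: 1.29e20 / 6.022e23 = 2.142e-4 mol.
Product: Φ × n_abs = 0.316 × 2.142e-4 = 6.769e-5 mol.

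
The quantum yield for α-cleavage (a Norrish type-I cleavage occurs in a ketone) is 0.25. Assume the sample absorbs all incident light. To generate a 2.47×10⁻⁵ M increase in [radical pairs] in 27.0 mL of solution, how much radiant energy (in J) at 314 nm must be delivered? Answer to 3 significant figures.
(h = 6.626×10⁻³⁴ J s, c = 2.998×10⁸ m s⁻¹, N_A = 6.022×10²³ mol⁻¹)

1.02 J

Product: (2.47×10⁻⁵ M)(0.027 L) = 6.669×10⁻⁷ mol.
Photons that must be absorbed: 6.669×10⁻⁷ / 0.25 = 2.668×10⁻⁶ mol.
Photon energy: hc/λ = 6.326×10⁻¹⁹ J; per mole, 3.810×10⁵ J mol⁻¹.
Energy required: 2.668×10⁻⁶ × 3.810×10⁵ = 1.02 J.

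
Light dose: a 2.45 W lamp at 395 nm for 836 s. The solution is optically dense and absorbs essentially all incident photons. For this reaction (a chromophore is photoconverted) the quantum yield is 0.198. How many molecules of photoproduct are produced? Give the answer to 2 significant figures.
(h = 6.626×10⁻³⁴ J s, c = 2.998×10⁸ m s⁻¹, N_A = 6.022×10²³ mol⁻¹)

Photon energy at 395 nm: hc/λ = (6.626×10⁻³⁴)(2.998×10⁸)/(395×10⁻⁹) = 5.029×10⁻¹⁹ J.
Energy delivered: (2.45 W)(836 s) = 2048 J.
Photons incident: 2048 / 5.029×10⁻¹⁹ = 4.072×10²¹, i.e. 4.072×10²¹/6.022×10²³ = 0.006762 mol.
Product: Φ × n_abs = 0.198 × 0.006762 = 0.001339 mol.
As a count: 0.001339 × 6.022×10²³ = 8.1×10²⁰.

8.1×10²⁰ molecules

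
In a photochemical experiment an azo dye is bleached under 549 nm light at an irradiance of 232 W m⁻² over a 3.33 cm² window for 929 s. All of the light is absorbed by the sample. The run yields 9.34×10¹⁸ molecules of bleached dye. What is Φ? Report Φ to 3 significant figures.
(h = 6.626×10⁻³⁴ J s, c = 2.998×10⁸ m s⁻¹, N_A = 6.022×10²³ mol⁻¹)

Product: 9.34×10¹⁸ / 6.022×10²³ = 1.551×10⁻⁵ mol.
Photon energy at 549 nm: hc/λ = (6.626×10⁻³⁴)(2.998×10⁸)/(549×10⁻⁹) = 3.618×10⁻¹⁹ J.
Energy delivered: (232 W m⁻²)(3.33×10⁻⁴ m²)(929 s) = 71.77 J.
Photons incident: 71.77 / 3.618×10⁻¹⁹ = 1.984×10²⁰, i.e. 1.984×10²⁰/6.022×10²³ = 3.295×10⁻⁴ mol.
Φ = 1.551×10⁻⁵ mol / 3.295×10⁻⁴ mol photons = 0.0471.

Φ = 0.0471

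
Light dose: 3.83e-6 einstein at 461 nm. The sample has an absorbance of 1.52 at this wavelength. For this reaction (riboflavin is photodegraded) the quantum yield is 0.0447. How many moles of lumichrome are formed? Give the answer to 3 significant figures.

1.66e-7 mol

Fraction absorbed: 1 − 10^(−1.52) = 0.9698.
Photons absorbed: 0.9698 × 3.83e-6 = 3.714e-6 mol.
Product: Φ × n_abs = 0.0447 × 3.714e-6 = 1.660e-7 mol.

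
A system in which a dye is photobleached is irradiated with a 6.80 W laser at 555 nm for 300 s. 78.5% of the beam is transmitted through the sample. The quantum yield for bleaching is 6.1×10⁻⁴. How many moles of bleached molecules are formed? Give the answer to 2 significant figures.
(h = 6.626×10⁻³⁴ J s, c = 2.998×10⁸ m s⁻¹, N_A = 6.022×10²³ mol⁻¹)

1.2×10⁻⁶ mol

Photon energy at 555 nm: hc/λ = (6.626×10⁻³⁴)(2.998×10⁸)/(555×10⁻⁹) = 3.579×10⁻¹⁹ J.
Energy delivered: (6.80 W)(300 s) = 2040 J.
Photons incident: 2040 / 3.579×10⁻¹⁹ = 5.700×10²¹, i.e. 5.700×10²¹/6.022×10²³ = 0.009465 mol.
Fraction absorbed: 1 − 78.5/100 = 0.2150.
Photons absorbed: 0.2150 × 0.009465 = 0.002035 mol.
Product: Φ × n_abs = 6.1×10⁻⁴ × 0.002035 = 1.241×10⁻⁶ mol.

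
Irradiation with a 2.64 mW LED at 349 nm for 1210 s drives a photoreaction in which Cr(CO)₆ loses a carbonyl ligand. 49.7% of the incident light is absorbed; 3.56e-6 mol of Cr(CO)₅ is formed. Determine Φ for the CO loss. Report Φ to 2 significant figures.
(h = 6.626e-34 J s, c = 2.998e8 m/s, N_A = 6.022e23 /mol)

Photon energy at 349 nm: hc/λ = (6.626e-34)(2.998e8)/(349e-9) = 5.692e-19 J.
Energy delivered: (2.64 mW)(1210 s) = 3.194 J.
Photons incident: 3.194 / 5.692e-19 = 5.611e18, i.e. 5.611e18/6.022e23 = 9.318e-6 mol.
Photons absorbed: 0.497 × 9.318e-6 = 4.631e-6 mol.
Φ = 3.56e-6 mol / 4.631e-6 mol photons = 0.77.

Φ = 0.77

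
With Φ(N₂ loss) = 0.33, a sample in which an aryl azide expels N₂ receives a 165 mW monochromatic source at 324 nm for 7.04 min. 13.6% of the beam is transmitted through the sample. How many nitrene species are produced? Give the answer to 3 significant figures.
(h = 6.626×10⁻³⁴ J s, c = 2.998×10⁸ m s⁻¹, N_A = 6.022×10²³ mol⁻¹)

Photon energy at 324 nm: hc/λ = (6.626×10⁻³⁴)(2.998×10⁸)/(324×10⁻⁹) = 6.131×10⁻¹⁹ J.
Energy delivered: (165 mW)(422.4 s) = 69.70 J.
Photons incident: 69.70 / 6.131×10⁻¹⁹ = 1.137×10²⁰, i.e. 1.137×10²⁰/6.022×10²³ = 1.888×10⁻⁴ mol.
Fraction absorbed: 1 − 13.6/100 = 0.8640.
Photons absorbed: 0.8640 × 1.888×10⁻⁴ = 1.631×10⁻⁴ mol.
Product: Φ × n_abs = 0.33 × 1.631×10⁻⁴ = 5.382×10⁻⁵ mol.
As a count: 5.382×10⁻⁵ × 6.022×10²³ = 3.24×10¹⁹.

3.24×10¹⁹ species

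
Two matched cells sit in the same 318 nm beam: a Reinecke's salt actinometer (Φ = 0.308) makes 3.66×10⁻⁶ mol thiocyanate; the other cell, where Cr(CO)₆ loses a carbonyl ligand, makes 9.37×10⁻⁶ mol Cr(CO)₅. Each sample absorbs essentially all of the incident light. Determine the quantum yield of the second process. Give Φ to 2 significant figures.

Φ = 0.79

Photons absorbed by the actinometer: 3.66×10⁻⁶ / 0.308 = 1.188×10⁻⁵ mol.
Φ(unknown) = 9.37×10⁻⁶ / 1.188×10⁻⁵ = 0.79.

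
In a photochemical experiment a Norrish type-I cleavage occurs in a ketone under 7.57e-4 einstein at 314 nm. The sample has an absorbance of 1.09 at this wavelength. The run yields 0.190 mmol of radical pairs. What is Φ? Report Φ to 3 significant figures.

Φ = 0.273

Product: 0.190 mmol = 1.90e-4 mol.
Fraction absorbed: 1 − 10^(−1.09) = 0.9187.
Photons absorbed: 0.9187 × 7.57e-4 = 6.955e-4 mol.
Φ = 1.90e-4 mol / 6.955e-4 mol photons = 0.273.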